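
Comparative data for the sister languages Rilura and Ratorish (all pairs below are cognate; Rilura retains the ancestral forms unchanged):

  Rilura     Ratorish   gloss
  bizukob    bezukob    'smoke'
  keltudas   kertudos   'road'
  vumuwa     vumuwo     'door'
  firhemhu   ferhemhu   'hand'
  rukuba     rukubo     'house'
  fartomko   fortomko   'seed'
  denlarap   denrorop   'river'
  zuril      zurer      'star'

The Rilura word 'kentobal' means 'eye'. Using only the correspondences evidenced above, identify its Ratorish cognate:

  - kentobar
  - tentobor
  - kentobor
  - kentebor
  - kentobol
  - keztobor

keltudas ~ kertudos — Rilura a corresponds to Ratorish o after a consonant, before a consonant other than r, m, n, p, b, f, v.
zuril ~ zurer — Rilura l corresponds to Ratorish r word-finally.
Applying these to Rilura 'kentobal':
  kentobal → kentobol   (a→o after a consonant, before a consonant other than r, m, n, p, b, f, v)
  kentobol → kentobor   (l→r word-finally)
So the Ratorish cognate is 'kentobor'.

kentobor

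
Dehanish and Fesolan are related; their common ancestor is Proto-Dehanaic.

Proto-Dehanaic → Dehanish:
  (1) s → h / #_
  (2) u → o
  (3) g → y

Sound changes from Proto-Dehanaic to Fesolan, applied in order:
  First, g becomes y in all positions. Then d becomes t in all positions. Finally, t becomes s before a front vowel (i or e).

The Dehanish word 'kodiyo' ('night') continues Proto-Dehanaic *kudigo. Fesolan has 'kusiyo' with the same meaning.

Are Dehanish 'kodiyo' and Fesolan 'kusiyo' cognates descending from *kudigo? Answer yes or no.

yes

Derive the expected Fesolan reflex of *kudigo:
Fesolan: *kudigo > kudiyo > kutiyo > kusiyo  (by unconditioned shift, unconditioned shift, palatalisation)
Fesolan 'kusiyo' matches the regular reflex exactly, so the pair is cognate.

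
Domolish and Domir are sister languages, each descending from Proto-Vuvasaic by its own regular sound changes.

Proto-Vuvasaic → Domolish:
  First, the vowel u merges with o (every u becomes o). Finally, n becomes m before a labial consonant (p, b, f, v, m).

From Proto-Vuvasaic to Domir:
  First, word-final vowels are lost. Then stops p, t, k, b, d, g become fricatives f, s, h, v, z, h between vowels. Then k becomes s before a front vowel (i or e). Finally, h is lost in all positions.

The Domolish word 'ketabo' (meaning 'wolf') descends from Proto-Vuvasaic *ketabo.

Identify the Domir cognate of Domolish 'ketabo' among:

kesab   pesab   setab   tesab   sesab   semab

Domir: *ketabo > ketab > kesab > sesab  (by apocope, intervocalic lenition, palatalisation)

sesab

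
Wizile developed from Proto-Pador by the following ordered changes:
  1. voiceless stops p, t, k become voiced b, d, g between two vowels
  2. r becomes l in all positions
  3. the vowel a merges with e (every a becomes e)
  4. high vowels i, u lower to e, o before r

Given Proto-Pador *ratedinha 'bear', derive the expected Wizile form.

lededinhe

Wizile: *ratedinha > radedinha > ladedinha > lededinhe  (by intervocalic voicing, unconditioned shift, vowel merger)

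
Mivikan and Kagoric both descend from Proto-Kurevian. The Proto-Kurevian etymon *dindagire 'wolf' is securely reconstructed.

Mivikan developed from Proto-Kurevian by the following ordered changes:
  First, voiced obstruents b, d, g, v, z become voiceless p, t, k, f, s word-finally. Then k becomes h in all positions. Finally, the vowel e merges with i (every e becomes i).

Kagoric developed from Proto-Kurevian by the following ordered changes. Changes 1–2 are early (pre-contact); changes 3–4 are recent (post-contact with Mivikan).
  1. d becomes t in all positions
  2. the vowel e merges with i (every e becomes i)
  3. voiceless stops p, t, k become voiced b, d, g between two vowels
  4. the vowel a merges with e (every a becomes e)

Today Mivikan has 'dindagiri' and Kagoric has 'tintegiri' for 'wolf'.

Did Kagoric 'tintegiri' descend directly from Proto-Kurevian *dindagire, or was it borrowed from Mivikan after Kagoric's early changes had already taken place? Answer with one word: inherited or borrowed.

If inherited, *dindagire would pass through all of Kagoric's changes:
Kagoric: *dindagire
  dindagire → tintagire   [unconditioned shift]
  tintagire → tintagiri   [vowel merger]
  tintagiri (rule 3 does not apply)
  tintagiri → tintegiri   [vowel merger]
  giving Kagoric tintegiri.
If borrowed from Mivikan 'dindagiri' after the early changes, it would undergo only the recent ones:
  rule 3 (intervocalic voicing): no change (dindagiri)
  rule 4 (vowel merger): dindagiri → dindegiri
  ⇒ as a loan: dindegiri
Kagoric 'tintegiri' matches the inherited outcome exactly, so it is an inherited cognate, not a loan.

inherited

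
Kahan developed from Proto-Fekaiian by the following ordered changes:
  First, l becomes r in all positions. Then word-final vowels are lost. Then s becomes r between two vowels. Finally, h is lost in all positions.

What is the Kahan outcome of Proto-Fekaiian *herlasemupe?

Kahan: *herlasemupe > herrasemupe > herrasemup > herraremup > erraremup  (by unconditioned shift, apocope, rhotacism, h-loss)

erraremup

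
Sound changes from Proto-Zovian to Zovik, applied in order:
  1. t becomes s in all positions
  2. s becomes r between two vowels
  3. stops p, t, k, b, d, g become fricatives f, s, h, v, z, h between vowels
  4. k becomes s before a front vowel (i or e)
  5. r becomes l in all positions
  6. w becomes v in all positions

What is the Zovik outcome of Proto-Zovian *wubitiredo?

Zovik: start from *wubitiredo.
  rule 1 (unconditioned shift): wubitiredo → wubisiredo
  rule 2 (rhotacism): wubisiredo → wubiriredo
  rule 3 (intervocalic lenition): wubiriredo → wuvirirezo
  rule 4: no change — wuvirirezo
  rule 5 (unconditioned shift): wuvirirezo → wuvililezo
  rule 6 (unconditioned shift): wuvililezo → vuvililezo
  ⇒ Zovik vuvililezo

vuvililezo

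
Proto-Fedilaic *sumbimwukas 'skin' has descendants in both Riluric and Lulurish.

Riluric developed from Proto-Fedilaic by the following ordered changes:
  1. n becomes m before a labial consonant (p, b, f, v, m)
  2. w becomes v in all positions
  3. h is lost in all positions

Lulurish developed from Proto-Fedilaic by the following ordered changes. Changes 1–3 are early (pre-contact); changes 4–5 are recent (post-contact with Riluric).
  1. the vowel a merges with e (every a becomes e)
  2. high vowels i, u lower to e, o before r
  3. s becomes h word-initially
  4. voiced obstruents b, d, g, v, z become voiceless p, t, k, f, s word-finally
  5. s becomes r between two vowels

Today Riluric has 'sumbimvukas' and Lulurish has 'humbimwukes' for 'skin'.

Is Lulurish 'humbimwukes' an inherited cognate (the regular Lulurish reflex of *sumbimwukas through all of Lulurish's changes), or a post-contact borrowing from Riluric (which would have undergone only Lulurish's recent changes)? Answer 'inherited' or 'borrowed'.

inherited

If inherited, *sumbimwukas would pass through all of Lulurish's changes:
Lulurish: *sumbimwukas
  sumbimwukas → sumbimwukes   [vowel merger]
  sumbimwukes (rule 2 does not apply)
  sumbimwukes → humbimwukes   [debuccalisation]
  humbimwukes (rule 4 does not apply)
  humbimwukes (rule 5 does not apply)
  giving Lulurish humbimwukes.
If borrowed from Riluric 'sumbimvukas' after the early changes, it would undergo only the recent ones:
  rule 4 (final devoicing): no change (sumbimvukas)
  rule 5 (rhotacism): no change (sumbimvukas)
  ⇒ as a loan: sumbimvukas
Lulurish 'humbimwukes' matches the inherited outcome exactly, so it is an inherited cognate, not a loan.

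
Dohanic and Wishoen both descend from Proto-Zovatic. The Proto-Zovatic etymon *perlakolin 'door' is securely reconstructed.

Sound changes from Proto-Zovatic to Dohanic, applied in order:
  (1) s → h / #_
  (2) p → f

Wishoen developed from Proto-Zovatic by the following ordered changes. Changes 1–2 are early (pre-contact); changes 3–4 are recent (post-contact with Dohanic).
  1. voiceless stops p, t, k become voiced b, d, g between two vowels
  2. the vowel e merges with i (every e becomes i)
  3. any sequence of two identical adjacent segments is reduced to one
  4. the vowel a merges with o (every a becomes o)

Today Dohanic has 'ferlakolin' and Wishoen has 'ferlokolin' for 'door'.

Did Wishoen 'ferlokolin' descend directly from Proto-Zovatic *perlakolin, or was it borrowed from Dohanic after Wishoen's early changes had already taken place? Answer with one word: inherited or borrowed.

borrowed

If inherited, *perlakolin would pass through all of Wishoen's changes:
Wishoen: *perlakolin > perlagolin > pirlagolin > pirlogolin  (by intervocalic voicing, vowel merger, vowel merger)
If borrowed from Dohanic 'ferlakolin' after the early changes, it would undergo only the recent ones:
  rule 3 (degemination): no change (ferlakolin)
  rule 4 (vowel merger): ferlakolin → ferlokolin
  ⇒ as a loan: ferlokolin
Wishoen 'ferlokolin' matches the loan outcome 'ferlokolin', not the inherited 'pirlogolin' — it skipped the early Wishoen changes, so it was borrowed from Dohanic.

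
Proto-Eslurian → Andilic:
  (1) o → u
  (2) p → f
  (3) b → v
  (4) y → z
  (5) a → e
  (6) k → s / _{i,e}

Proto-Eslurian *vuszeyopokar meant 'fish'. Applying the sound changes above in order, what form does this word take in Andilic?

vuszezufuser

Andilic: *vuszeyopokar > vuszeyupukar > vuszeyufukar > vuszezufukar > vuszezufuker > vuszezufuser  (by vowel merger, unconditioned shift, unconditioned shift, vowel merger, palatalisation)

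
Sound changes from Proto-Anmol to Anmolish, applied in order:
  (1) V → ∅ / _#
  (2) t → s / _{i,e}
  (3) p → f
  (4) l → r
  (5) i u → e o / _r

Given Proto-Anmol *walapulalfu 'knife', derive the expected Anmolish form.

Anmolish: start from *walapulalfu.
  rule 1 (apocope): walapulalfu → walapulalf
  rule 2: no change — walapulalf
  rule 3 (unconditioned shift): walapulalf → walafulalf
  rule 4 (unconditioned shift): walafulalf → warafurarf
  rule 5 (pre-rhotic lowering): warafurarf → waraforarf
  ⇒ Anmolish waraforarf

waraforarf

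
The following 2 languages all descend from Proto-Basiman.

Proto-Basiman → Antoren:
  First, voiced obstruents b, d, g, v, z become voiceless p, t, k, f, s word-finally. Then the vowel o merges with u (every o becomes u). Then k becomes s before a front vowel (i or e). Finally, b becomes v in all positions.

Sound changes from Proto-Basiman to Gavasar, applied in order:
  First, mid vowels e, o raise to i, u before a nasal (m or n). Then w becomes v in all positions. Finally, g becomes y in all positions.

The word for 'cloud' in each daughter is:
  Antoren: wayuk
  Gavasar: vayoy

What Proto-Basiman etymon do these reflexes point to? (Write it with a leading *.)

*wayog

Position 4: Antoren has u, Gavasar has o. Gavasar preserves o here (none of its changes turn any other segment into o), so the proto-segment is *o.
Position 1: Antoren has w, Gavasar has v. Antoren preserves w here (none of its changes turn any other segment into w), so the proto-segment is *w.
This points to *wayog. Verify forward in each daughter:
Antoren: start from *wayog.
  rule 1 (final devoicing): wayog → wayok
  rule 2 (vowel merger): wayok → wayuk
  rule 3: no change — wayuk
  rule 4: no change — wayuk
  ⇒ Antoren wayuk
Gavasar: start from *wayog.
  rule 1: no change — wayog
  rule 2 (unconditioned shift): wayog → vayog
  rule 3 (unconditioned shift): vayog → vayoy
  ⇒ Gavasar vayoy
No other proto-form is consistent with every reflex, so the reconstruction is *wayog.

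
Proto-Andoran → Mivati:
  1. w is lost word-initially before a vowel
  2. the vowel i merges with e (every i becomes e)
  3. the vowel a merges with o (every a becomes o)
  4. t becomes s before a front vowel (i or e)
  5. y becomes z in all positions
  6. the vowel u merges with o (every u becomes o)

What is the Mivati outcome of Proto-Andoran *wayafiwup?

Mivati: *wayafiwup
  wayafiwup → ayafiwup   [glide loss]
  ayafiwup → ayafewup   [vowel merger]
  ayafewup → oyofewup   [vowel merger]
  oyofewup (rule 4 does not apply)
  oyofewup → ozofewup   [unconditioned shift]
  ozofewup → ozofewop   [vowel merger]
  giving Mivati ozofewop.

ozofewop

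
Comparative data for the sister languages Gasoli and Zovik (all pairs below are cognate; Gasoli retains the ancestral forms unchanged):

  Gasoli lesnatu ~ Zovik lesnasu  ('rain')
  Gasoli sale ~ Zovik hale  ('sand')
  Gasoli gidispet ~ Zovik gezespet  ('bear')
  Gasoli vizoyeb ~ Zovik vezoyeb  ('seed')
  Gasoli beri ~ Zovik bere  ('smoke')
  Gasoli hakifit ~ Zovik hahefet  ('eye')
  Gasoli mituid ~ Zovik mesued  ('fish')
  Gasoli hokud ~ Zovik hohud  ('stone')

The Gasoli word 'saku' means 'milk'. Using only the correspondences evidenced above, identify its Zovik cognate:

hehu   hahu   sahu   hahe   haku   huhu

sale ~ hale — Gasoli s corresponds to Zovik h word-initially before a back vowel.
hokud ~ hohud — Gasoli k corresponds to Zovik h between vowels (before a back vowel).
Applying these to Gasoli 'saku':
  saku → haku   (s→h word-initially before a back vowel)
  haku → hahu   (k→h between vowels (before a back vowel))
So the Zovik cognate is 'hahu'.

hahu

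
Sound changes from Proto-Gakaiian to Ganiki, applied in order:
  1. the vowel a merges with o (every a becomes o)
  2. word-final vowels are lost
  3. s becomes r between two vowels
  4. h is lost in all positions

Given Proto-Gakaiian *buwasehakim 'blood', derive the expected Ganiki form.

Ganiki: start from *buwasehakim.
  rule 1 (vowel merger): buwasehakim → buwosehokim
  rule 2: no change — buwosehokim
  rule 3 (rhotacism): buwosehokim → buworehokim
  rule 4 (h-loss): buworehokim → buworeokim
  ⇒ Ganiki buworeokim

buworeokim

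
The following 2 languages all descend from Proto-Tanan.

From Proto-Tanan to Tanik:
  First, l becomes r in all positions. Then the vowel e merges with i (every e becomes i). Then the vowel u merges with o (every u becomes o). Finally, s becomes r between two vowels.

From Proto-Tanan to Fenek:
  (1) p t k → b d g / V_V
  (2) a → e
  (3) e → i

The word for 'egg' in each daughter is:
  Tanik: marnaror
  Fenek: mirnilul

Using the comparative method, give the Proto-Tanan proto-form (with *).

Position 2: Tanik has a, Fenek has i. Tanik preserves a here (none of its changes turn any other segment into a), so the proto-segment is *a.
Position 7: Tanik has o, Fenek has u. Fenek preserves u here (none of its changes turn any other segment into u), so the proto-segment is *u.
Position 8: Tanik has r, Fenek has l. Fenek preserves l here (none of its changes turn any other segment into l), so the proto-segment is *l.
Verify the candidate proto-form against each daughter:
Tanik: *marnalul > marnarur > marnaror  (by unconditioned shift, vowel merger)
Fenek: *marnalul
  marnalul (rule 1 does not apply)
  marnalul → mernelul   [vowel merger]
  mernelul → mirnilul   [vowel merger]
  giving Fenek mirnilul.
Only *marnalul yields all of Tanik marnaror, Fenek mirnilul.

*marnalul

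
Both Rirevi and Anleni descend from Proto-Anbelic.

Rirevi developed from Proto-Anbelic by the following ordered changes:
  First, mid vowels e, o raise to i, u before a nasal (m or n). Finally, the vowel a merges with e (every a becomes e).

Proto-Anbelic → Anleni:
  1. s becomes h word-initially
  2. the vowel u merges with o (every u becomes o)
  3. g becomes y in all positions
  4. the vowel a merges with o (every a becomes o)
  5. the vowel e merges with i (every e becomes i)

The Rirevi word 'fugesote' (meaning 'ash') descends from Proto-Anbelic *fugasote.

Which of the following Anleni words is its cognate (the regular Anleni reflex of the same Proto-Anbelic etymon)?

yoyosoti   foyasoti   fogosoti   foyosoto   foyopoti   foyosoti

Anleni: start from *fugasote.
  rule 1: no change — fugasote
  rule 2 (vowel merger): fugasote → fogasote
  rule 3 (unconditioned shift): fogasote → foyasote
  rule 4 (vowel merger): foyasote → foyosote
  rule 5 (vowel merger): foyosote → foyosoti
  ⇒ Anleni foyosoti
Among the options, 'foyosoti' alone shows every Anleni change applied in order.

foyosoti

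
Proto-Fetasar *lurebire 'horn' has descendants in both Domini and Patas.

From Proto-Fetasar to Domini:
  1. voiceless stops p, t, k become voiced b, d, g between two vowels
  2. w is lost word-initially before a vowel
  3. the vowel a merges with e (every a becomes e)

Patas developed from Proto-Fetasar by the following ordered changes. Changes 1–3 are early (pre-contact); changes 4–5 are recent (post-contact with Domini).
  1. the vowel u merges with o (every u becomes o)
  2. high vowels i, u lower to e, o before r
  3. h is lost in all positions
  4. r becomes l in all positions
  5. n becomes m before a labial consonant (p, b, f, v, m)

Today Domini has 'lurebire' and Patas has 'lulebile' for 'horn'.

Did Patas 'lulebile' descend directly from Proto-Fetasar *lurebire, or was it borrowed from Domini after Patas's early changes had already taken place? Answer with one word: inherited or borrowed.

If inherited, *lurebire would pass through all of Patas's changes:
Patas: *lurebire > lorebire > lorebere > lolebele  (by vowel merger, pre-rhotic lowering, unconditioned shift)
If borrowed from Domini 'lurebire' after the early changes, it would undergo only the recent ones:
  rule 4 (unconditioned shift): lurebire → lulebile
  rule 5 (nasal place assimilation): no change (lulebile)
  ⇒ as a loan: lulebile
Patas 'lulebile' matches the loan outcome 'lulebile', not the inherited 'lolebele' — it skipped the early Patas changes, so it was borrowed from Domini.

borrowed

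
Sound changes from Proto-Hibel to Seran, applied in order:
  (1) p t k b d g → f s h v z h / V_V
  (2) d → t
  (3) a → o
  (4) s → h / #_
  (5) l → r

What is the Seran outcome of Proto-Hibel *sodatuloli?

Seran: *sodatuloli > sozasuloli > sozosuloli > hozosuloli > hozosurori  (by intervocalic lenition, vowel merger, debuccalisation, unconditioned shift)

hozosurori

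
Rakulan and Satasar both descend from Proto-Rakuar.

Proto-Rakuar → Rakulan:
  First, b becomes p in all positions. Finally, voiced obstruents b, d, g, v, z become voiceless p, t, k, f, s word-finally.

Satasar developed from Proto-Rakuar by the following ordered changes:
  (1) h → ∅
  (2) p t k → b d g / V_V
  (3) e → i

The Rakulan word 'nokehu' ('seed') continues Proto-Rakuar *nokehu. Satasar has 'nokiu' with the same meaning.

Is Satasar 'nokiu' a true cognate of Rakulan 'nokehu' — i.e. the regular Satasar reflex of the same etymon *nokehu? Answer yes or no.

Derive the expected Satasar reflex of *nokehu:
Satasar: start from *nokehu.
  rule 1 (h-loss): nokehu → nokeu
  rule 2 (intervocalic voicing): nokeu → nogeu
  rule 3 (vowel merger): nogeu → nogiu
  ⇒ Satasar nogiu
The regular Satasar reflex would be 'nogiu', but the attested form is 'nokiu'. The correspondence is irregular, so they are not cognates (the Satasar form has a different source).

no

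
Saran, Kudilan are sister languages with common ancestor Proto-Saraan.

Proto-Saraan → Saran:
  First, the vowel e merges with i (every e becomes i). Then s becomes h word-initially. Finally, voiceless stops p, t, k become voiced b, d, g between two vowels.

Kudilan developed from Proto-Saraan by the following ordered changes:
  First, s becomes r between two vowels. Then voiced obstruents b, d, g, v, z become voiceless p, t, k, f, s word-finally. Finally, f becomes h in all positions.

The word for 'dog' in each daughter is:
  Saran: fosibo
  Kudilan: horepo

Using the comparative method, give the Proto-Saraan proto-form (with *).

*fosepo

Position 3: Saran has s, Kudilan has r. Saran preserves s here (none of its changes turn any other segment into s), so the proto-segment is *s.
Position 4: Saran has i, Kudilan has e. Kudilan preserves e here (none of its changes turn any other segment into e), so the proto-segment is *e.
Position 1: Saran has f, Kudilan has h. Saran preserves f here (none of its changes turn any other segment into f), so the proto-segment is *f.
Verify the candidate proto-form against each daughter:
Saran: *fosepo > fosipo > fosibo  (by vowel merger, intervocalic voicing)
Kudilan: start from *fosepo.
  rule 1 (rhotacism): fosepo → forepo
  rule 2: no change — forepo
  rule 3 (unconditioned shift): forepo → horepo
  ⇒ Kudilan horepo
*fosepo is the unique common source.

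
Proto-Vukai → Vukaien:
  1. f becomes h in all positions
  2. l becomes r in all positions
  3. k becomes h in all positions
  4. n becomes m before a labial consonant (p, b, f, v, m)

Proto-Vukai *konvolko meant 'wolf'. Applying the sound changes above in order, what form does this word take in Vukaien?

Vukaien: *konvolko > konvorko > honvorho > homvorho  (by unconditioned shift, unconditioned shift, nasal place assimilation)

homvorho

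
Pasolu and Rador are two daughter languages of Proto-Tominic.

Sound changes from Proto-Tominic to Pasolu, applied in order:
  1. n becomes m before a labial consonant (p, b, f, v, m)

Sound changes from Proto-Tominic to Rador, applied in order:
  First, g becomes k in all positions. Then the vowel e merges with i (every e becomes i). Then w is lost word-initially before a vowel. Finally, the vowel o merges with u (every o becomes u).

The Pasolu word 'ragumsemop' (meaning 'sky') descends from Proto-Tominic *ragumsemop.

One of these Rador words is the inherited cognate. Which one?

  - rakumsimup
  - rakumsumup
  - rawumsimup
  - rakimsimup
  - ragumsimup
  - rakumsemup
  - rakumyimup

rakumsimup

Rador: *ragumsemop
  ragumsemop → rakumsemop   [unconditioned shift]
  rakumsemop → rakumsimop   [vowel merger]
  rakumsimop (rule 3 does not apply)
  rakumsimop → rakumsimup   [vowel merger]
  giving Rador rakumsimup.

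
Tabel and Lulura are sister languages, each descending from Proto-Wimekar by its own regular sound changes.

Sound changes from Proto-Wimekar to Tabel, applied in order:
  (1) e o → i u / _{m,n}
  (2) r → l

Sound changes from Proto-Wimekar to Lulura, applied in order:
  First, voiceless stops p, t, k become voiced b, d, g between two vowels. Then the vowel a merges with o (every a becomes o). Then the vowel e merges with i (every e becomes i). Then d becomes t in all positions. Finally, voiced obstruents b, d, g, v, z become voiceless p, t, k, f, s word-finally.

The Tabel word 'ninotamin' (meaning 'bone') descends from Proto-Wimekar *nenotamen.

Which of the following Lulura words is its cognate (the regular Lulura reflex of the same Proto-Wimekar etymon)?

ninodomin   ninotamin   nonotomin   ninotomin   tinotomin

Lulura: *nenotamen > nenodamen > nenodomen > ninodomin > ninotomin  (by intervocalic voicing, vowel merger, vowel merger, unconditioned shift)
Among the options, 'ninotomin' alone shows every Lulura change applied in order.

ninotomin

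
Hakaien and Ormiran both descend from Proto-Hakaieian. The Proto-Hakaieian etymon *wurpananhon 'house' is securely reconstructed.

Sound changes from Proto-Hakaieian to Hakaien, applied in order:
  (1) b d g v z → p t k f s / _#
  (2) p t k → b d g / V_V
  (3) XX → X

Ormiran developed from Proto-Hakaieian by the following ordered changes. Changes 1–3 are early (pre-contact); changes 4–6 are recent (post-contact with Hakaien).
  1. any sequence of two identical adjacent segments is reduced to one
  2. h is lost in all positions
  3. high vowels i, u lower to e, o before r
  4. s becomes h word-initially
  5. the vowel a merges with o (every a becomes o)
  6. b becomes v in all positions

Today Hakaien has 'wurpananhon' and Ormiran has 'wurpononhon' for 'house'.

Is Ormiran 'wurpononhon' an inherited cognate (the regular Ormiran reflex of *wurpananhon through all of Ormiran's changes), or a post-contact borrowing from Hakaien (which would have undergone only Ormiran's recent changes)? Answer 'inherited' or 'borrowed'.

borrowed

If inherited, *wurpananhon would pass through all of Ormiran's changes:
Ormiran: *wurpananhon
  wurpananhon (rule 1 does not apply)
  wurpananhon → wurpananon   [h-loss]
  wurpananon → worpananon   [pre-rhotic lowering]
  worpananon (rule 4 does not apply)
  worpananon → worpononon   [vowel merger]
  worpononon (rule 6 does not apply)
  giving Ormiran worpononon.
If borrowed from Hakaien 'wurpananhon' after the early changes, it would undergo only the recent ones:
  rule 4 (debuccalisation): no change (wurpananhon)
  rule 5 (vowel merger): wurpananhon → wurpononhon
  rule 6 (unconditioned shift): no change (wurpononhon)
  ⇒ as a loan: wurpononhon
Ormiran 'wurpononhon' matches the loan outcome 'wurpononhon', not the inherited 'worpononon' — it skipped the early Ormiran changes, so it was borrowed from Hakaien.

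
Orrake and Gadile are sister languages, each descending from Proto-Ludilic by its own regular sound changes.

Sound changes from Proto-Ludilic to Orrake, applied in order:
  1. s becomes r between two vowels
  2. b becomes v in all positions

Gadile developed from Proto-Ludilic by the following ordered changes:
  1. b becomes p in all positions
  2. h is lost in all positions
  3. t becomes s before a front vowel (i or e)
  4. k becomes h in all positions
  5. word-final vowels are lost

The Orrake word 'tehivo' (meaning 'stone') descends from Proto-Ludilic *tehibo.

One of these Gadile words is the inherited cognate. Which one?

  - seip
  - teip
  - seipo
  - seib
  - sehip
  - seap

Gadile: *tehibo > tehipo > teipo > seipo > seip  (by unconditioned shift, h-loss, palatalisation, apocope)
Among the options, 'seip' alone shows every Gadile change applied in order.

seip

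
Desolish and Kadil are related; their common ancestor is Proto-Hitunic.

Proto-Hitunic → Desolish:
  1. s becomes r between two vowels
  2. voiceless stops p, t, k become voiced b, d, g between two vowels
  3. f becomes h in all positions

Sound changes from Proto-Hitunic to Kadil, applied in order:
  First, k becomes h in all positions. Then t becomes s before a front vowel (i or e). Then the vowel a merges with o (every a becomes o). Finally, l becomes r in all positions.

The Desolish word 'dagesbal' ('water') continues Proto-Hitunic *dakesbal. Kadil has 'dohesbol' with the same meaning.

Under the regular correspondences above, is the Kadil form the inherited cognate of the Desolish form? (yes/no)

no

Derive the expected Kadil reflex of *dakesbal:
Kadil: start from *dakesbal.
  rule 1 (unconditioned shift): dakesbal → dahesbal
  rule 2: no change — dahesbal
  rule 3 (vowel merger): dahesbal → dohesbol
  rule 4 (unconditioned shift): dohesbol → dohesbor
  ⇒ Kadil dohesbor
The regular Kadil reflex would be 'dohesbor', but the attested form is 'dohesbol'. The correspondence is irregular, so they are not cognates (the Kadil form has a different source).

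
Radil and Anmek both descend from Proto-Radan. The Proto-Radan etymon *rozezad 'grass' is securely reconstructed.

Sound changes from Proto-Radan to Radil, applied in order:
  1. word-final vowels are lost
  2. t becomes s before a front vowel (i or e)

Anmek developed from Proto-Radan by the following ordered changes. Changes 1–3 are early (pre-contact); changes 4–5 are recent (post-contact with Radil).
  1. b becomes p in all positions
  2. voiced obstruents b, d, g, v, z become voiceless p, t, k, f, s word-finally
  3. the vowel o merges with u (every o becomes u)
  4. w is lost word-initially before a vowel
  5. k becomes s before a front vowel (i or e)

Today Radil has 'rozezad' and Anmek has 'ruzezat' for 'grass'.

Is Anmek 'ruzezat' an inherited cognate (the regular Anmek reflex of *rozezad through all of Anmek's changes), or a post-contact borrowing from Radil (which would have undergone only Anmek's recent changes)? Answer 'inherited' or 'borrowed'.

inherited

If inherited, *rozezad would pass through all of Anmek's changes:
Anmek: *rozezad
  rozezad (rule 1 does not apply)
  rozezad → rozezat   [final devoicing]
  rozezat → ruzezat   [vowel merger]
  ruzezat (rule 4 does not apply)
  ruzezat (rule 5 does not apply)
  giving Anmek ruzezat.
If borrowed from Radil 'rozezad' after the early changes, it would undergo only the recent ones:
  rule 4 (glide loss): no change (rozezad)
  rule 5 (palatalisation): no change (rozezad)
  ⇒ as a loan: rozezad
Anmek 'ruzezat' matches the inherited outcome exactly, so it is an inherited cognate, not a loan.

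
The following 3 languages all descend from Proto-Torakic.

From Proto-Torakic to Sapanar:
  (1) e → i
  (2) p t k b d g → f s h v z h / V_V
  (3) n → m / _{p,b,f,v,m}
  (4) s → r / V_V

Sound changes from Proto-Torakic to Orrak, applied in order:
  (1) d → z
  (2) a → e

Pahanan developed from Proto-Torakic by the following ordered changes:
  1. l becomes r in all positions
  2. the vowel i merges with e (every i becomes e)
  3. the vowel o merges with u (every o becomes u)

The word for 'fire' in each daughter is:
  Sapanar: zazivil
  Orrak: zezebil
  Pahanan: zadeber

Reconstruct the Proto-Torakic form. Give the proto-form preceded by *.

*zadebil

Position 5: Sapanar has v, Orrak has b, Pahanan has b. Orrak preserves b here (none of its changes turn any other segment into b), so the proto-segment is *b.
Position 7: Sapanar has l, Orrak has l, Pahanan has r. Sapanar preserves l here (none of its changes turn any other segment into l), so the proto-segment is *l.
Position 6: Sapanar has i, Orrak has i, Pahanan has e. Orrak preserves i here (none of its changes turn any other segment into i), so the proto-segment is *i.
Continuing position by position gives *zadebil; check it forward:
Sapanar: *zadebil
  zadebil → zadibil   [vowel merger]
  zadibil → zazivil   [intervocalic lenition]
  zazivil (rule 3 does not apply)
  zazivil (rule 4 does not apply)
  giving Sapanar zazivil.
Orrak: start from *zadebil.
  rule 1 (unconditioned shift): zadebil → zazebil
  rule 2 (vowel merger): zazebil → zezebil
  ⇒ Orrak zezebil
Pahanan: *zadebil > zadebir > zadeber  (by unconditioned shift, vowel merger)
No other proto-form is consistent with every reflex, so the reconstruction is *zadebil.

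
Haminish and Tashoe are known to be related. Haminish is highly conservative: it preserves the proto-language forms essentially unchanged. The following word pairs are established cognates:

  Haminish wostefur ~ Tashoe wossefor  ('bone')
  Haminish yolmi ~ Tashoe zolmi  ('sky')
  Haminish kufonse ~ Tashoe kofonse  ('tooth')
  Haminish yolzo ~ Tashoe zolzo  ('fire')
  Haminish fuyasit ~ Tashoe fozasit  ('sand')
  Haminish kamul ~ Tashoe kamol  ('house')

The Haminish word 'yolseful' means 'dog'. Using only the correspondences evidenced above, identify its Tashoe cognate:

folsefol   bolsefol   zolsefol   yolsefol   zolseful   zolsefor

yolmi ~ zolmi, yolzo ~ zolzo — Haminish y corresponds to Tashoe z word-initially before a back vowel.
fuyasit ~ fozasit, kamul ~ kamol — Haminish u corresponds to Tashoe o after a consonant, before a consonant other than r, m, n, p, b, f, v.
Applying these to Haminish 'yolseful':
  yolseful → zolseful   (y→z word-initially before a back vowel)
  zolseful → zolsefol   (u→o after a consonant, before a consonant other than r, m, n, p, b, f, v)
So the Tashoe cognate is 'zolsefol'.

zolsefol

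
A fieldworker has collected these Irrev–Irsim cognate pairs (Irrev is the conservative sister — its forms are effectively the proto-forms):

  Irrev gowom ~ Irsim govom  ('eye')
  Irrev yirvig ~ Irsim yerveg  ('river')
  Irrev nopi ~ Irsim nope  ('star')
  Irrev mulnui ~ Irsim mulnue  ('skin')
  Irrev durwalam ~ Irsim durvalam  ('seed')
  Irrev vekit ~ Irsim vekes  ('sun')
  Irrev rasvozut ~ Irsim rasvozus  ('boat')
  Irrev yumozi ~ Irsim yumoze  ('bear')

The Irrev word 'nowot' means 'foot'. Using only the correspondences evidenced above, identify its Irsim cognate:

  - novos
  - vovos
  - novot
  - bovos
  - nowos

gowom ~ govom — Irrev w corresponds to Irsim v between vowels (before a back vowel).
vekit ~ vekes, rasvozut ~ rasvozus — Irrev t corresponds to Irsim s word-finally.
Applying these to Irrev 'nowot':
  nowot → novot   (w→v between vowels (before a back vowel))
  novot → novos   (t→s word-finally)
So the Irsim cognate is 'novos'.

novos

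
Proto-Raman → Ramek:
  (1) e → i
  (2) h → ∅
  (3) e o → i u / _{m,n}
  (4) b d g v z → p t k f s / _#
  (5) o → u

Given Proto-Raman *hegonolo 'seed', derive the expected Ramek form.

igunulu

Ramek: *hegonolo > higonolo > igonolo > igunolo > igunulu  (by vowel merger, h-loss, pre-nasal raising, vowel merger)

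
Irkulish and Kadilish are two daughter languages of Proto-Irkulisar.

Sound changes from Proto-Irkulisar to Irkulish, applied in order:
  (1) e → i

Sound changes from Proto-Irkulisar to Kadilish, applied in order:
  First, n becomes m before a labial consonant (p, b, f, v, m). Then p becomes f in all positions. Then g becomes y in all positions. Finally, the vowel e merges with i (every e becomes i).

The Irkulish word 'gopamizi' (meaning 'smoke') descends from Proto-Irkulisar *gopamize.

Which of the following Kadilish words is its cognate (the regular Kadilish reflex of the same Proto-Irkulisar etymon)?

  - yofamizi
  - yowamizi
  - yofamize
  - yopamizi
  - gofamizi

Kadilish: *gopamize > gofamize > yofamize > yofamizi  (by unconditioned shift, unconditioned shift, vowel merger)
The other candidates each miss or misapply at least one Kadilish change.

yofamizi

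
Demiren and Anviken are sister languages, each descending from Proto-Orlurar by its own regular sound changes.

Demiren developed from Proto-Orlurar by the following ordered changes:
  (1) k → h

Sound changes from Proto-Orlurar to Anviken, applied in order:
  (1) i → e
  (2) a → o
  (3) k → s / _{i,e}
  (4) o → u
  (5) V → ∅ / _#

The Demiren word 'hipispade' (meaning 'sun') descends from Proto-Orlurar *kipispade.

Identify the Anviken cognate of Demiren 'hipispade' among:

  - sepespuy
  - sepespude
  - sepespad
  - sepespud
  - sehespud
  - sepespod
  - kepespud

Anviken: start from *kipispade.
  rule 1 (vowel merger): kipispade → kepespade
  rule 2 (vowel merger): kepespade → kepespode
  rule 3 (palatalisation): kepespode → sepespode
  rule 4 (vowel merger): sepespode → sepespude
  rule 5 (apocope): sepespude → sepespud
  ⇒ Anviken sepespud
The other candidates each miss or misapply at least one Anviken change.

sepespud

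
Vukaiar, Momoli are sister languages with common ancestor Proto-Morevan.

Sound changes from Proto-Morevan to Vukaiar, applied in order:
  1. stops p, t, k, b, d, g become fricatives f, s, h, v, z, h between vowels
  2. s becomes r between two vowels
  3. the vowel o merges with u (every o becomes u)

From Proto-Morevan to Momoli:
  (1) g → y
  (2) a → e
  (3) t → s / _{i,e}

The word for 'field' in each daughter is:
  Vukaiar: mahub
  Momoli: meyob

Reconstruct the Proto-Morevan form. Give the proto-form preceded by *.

*magob

Position 4: Vukaiar has u, Momoli has o. Momoli preserves o here (none of its changes turn any other segment into o), so the proto-segment is *o.
Position 3: Vukaiar has h, Momoli has y. Taking the neighbouring segments as reconstructed: Vukaiar h could go back to *k or *g or *h; Momoli y could go back to *g or *y — the one source consistent with every daughter is *g.
Position 2: Vukaiar has a, Momoli has e. Vukaiar preserves a here (none of its changes turn any other segment into a), so the proto-segment is *a.
The remaining positions agree across the daughters. Check the candidate against every language:
Vukaiar: *magob > mahob > mahub  (by intervocalic lenition, vowel merger)
Momoli: *magob > mayob > meyob  (by unconditioned shift, vowel merger)
No other proto-form is consistent with every reflex, so the reconstruction is *magob.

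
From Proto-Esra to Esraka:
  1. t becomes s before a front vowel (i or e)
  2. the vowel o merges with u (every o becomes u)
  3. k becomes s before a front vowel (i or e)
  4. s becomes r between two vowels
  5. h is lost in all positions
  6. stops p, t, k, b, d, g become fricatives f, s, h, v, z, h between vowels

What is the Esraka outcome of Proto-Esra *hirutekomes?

irurehumes

Esraka: start from *hirutekomes.
  rule 1 (palatalisation): hirutekomes → hirusekomes
  rule 2 (vowel merger): hirusekomes → hirusekumes
  rule 3: no change — hirusekumes
  rule 4 (rhotacism): hirusekumes → hirurekumes
  rule 5 (h-loss): hirurekumes → irurekumes
  rule 6 (intervocalic lenition): irurekumes → irurehumes
  ⇒ Esraka irurehumes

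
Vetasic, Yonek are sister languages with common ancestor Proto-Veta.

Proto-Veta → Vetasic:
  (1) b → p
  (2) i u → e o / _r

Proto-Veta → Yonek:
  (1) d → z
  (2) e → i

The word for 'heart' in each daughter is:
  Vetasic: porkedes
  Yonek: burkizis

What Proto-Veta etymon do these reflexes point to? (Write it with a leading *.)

*burkedes

Position 1: Vetasic has p, Yonek has b. Yonek preserves b here (none of its changes turn any other segment into b), so the proto-segment is *b.
Position 6: Vetasic has d, Yonek has z. Vetasic preserves d here (none of its changes turn any other segment into d), so the proto-segment is *d.
Verify the candidate proto-form against each daughter:
Vetasic: *burkedes
  burkedes → purkedes   [unconditioned shift]
  purkedes → porkedes   [pre-rhotic lowering]
  giving Vetasic porkedes.
Yonek: *burkedes > burkezes > burkizis  (by unconditioned shift, vowel merger)
Only *burkedes yields all of Vetasic porkedes, Yonek burkizis.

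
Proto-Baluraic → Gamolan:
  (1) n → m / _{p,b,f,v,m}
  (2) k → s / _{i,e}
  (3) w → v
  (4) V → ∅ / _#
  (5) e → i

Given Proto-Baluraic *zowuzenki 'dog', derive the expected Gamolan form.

Gamolan: *zowuzenki > zowuzensi > zovuzensi > zovuzens > zovuzins  (by palatalisation, unconditioned shift, apocope, vowel merger)

zovuzins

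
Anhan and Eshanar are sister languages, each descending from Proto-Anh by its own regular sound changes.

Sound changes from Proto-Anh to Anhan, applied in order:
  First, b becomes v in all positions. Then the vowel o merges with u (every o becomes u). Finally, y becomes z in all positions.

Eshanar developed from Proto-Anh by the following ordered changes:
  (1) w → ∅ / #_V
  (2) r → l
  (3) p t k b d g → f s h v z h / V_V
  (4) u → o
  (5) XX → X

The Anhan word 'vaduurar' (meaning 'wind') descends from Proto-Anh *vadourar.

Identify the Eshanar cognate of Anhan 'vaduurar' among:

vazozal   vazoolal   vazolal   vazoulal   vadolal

vazolal

Eshanar: *vadourar
  vadourar (rule 1 does not apply)
  vadourar → vadoulal   [unconditioned shift]
  vadoulal → vazoulal   [intervocalic lenition]
  vazoulal → vazoolal   [vowel merger]
  vazoolal → vazolal   [degemination]
  giving Eshanar vazolal.
The other candidates each miss or misapply at least one Eshanar change.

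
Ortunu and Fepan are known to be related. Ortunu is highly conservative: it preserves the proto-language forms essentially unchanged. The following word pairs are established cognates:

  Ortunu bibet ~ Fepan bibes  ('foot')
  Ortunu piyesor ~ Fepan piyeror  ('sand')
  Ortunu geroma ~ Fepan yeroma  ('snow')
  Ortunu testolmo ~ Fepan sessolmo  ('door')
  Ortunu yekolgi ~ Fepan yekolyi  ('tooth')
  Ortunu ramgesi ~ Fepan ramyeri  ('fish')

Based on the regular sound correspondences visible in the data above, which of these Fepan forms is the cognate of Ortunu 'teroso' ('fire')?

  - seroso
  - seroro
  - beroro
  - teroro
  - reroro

seroro

testolmo ~ sessolmo — Ortunu t corresponds to Fepan s word-initially before a front vowel.
piyesor ~ piyeror — Ortunu s corresponds to Fepan r between vowels (before a back vowel).
Applying these to Ortunu 'teroso':
  teroso → seroso   (t→s word-initially before a front vowel)
  seroso → seroro   (s→r between vowels (before a back vowel))
So the Fepan cognate is 'seroro'.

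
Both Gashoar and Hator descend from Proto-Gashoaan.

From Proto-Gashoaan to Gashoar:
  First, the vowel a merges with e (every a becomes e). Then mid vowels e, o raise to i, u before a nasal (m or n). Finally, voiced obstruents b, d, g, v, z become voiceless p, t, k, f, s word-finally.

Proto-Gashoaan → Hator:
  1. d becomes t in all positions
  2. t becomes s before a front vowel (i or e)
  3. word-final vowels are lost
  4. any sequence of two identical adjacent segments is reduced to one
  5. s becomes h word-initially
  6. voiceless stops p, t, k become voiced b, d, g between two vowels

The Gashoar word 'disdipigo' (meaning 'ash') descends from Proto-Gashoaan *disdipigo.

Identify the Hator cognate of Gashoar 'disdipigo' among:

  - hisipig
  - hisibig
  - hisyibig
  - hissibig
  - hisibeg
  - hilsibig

Hator: start from *disdipigo.
  rule 1 (unconditioned shift): disdipigo → tistipigo
  rule 2 (palatalisation): tistipigo → sissipigo
  rule 3 (apocope): sissipigo → sissipig
  rule 4 (degemination): sissipig → sisipig
  rule 5 (debuccalisation): sisipig → hisipig
  rule 6 (intervocalic voicing): hisipig → hisibig
  ⇒ Hator hisibig
Only 'hisibig' matches the regular Hator development of *disdipigo.

hisibig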